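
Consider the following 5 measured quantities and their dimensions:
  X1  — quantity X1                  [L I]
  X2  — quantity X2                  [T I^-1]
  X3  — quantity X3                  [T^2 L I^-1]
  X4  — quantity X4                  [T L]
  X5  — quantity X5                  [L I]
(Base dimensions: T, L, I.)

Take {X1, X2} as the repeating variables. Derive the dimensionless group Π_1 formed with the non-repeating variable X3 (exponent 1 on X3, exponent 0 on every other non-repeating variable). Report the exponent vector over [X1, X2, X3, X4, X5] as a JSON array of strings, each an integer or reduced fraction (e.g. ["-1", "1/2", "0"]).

["-1", "-2", "1", "0", "0"]

Write exponents as rows T,L,I / cols X1,X2,X3,X4,X5:
  T: [ 0  1  2  1  0]
  L: [ 1  0  1  1  1]
  I: [ 1 -1 -1  0  1]
Echelon form has 2 nonzero rows (pivots: X1,X2)
Pivot set = {X1,X2}, free = {X3,X4,X5}
RREF:
  r0: [   1    0    1    1    1]
  r1: [   0    1    2    1    0]
  r2: [   0    0    0    0    0]
Fix exponent of X3 at 1, X4 at 0, X5 at 0; solve each RREF row for its pivot's exponent:
  r0: exp(X1) + (1)·1 = 0 ⇒ exp(X1) = -1
  r1: exp(X2) + (2)·1 = 0 ⇒ exp(X2) = -2
Π_1 = X1^-1 · X2^-2 · X3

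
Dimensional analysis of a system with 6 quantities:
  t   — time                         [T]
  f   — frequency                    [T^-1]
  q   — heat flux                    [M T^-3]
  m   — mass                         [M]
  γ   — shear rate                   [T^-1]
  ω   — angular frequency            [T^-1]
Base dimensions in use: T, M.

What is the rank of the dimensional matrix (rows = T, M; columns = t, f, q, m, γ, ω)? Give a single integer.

Write exponents as rows T,M / cols t,f,q,m,γ,ω:
  T: [ 1 -1 -3  0 -1 -1]
  M: [ 0  0  1  1  0  0]
Echelon form has 2 nonzero rows (pivots: t,q)

2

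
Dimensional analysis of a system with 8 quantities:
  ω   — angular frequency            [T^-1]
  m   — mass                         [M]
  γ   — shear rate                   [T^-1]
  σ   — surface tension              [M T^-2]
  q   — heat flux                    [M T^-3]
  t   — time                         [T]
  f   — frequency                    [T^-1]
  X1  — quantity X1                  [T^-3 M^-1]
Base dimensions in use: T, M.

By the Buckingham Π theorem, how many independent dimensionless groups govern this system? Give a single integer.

Exponent matrix [T,M] × [ω,m,γ,σ,q,t,f,X1]:
  T: [-1  0 -1 -2 -3  1 -1 -3]
  M: [ 0  1  0  1  1  0  0 -1]
RREF → pivots at {ω,m} ⇒ r = 2
Π count = n − r = 8 − 2 = 6

6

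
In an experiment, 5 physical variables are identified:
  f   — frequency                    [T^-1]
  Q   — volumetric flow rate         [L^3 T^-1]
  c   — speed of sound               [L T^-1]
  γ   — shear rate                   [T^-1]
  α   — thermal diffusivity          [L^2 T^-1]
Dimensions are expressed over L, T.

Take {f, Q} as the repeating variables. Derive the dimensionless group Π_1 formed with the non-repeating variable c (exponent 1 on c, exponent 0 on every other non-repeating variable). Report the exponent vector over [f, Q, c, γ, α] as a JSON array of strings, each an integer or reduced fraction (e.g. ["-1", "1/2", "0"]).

Write exponents as rows L,T / cols f,Q,c,γ,α:
  L: [ 0  3  1  0  2]
  T: [-1 -1 -1 -1 -1]
RREF → pivots at {f,Q} ⇒ r = 2
Pivot set = {f,Q}, free = {c,γ,α}
RREF:
  r0: [   1    0  2/3    1  1/3]
  r1: [   0    1  1/3    0  2/3]
Fix exponent of c at 1, γ at 0, α at 0; solve each RREF row for its pivot's exponent:
  r0: exp(f) + (2/3)·1 = 0 ⇒ exp(f) = -2/3
  r1: exp(Q) + (1/3)·1 = 0 ⇒ exp(Q) = -1/3
Π_1 = f^(-2/3) · Q^(-1/3) · c

["-2/3", "-1/3", "1", "0", "0"]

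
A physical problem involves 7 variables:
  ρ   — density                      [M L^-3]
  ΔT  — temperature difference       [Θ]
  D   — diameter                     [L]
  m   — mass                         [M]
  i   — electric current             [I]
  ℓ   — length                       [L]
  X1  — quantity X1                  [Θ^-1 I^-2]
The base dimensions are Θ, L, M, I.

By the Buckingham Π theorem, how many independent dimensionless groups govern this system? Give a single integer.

3

Exponent matrix [Θ,L,M,I] × [ρ,ΔT,D,m,i,ℓ,X1]:
  Θ: [ 0  1  0  0  0  0 -1]
  L: [-3  0  1  0  0  1  0]
  M: [ 1  0  0  1  0  0  0]
  I: [ 0  0  0  0  1  0 -2]
Row reduction gives pivot columns ρ,ΔT,D,i; rank = 4
n=7, r=4 ⇒ 3 dimensionless groups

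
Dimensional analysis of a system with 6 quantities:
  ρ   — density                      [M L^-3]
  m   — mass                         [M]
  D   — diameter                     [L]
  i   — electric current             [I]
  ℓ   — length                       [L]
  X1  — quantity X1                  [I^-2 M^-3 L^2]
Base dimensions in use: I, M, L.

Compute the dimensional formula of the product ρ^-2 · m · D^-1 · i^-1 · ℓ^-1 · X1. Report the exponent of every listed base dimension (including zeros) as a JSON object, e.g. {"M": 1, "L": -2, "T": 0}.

Dimensional matrix (I×M×L by ρ×m×D×i×ℓ×X1):
  I: [ 0  0  0  1  0 -2]
  M: [ 1  1  0  0  0 -3]
  L: [-3  0  1  0  1  2]
  [I]: (-2)·0+(1)·0+(-1)·0+(-1)·1+(-1)·0+(1)·-2 = -3
  [M]: (-2)·1+(1)·1+(-1)·0+(-1)·0+(-1)·0+(1)·-3 = -4
  [L]: (-2)·-3+(1)·0+(-1)·1+(-1)·0+(-1)·1+(1)·2 = 6
⇒ I^-3 M^-4 L^6

{"I": -3, "M": -4, "L": 6}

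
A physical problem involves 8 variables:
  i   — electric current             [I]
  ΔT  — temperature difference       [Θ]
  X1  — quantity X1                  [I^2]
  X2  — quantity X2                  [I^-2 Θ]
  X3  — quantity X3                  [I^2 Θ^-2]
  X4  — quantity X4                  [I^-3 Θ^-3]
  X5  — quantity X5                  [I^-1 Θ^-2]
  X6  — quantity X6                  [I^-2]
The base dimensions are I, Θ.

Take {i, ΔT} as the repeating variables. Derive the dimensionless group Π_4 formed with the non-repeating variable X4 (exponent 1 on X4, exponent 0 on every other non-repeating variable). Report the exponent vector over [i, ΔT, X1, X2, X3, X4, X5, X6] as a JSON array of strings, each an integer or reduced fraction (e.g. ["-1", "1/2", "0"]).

Dimensional matrix (I×Θ by i×ΔT×X1×X2×X3×X4×X5×X6):
  I: [ 1  0  2 -2  2 -3 -1 -2]
  Θ: [ 0  1  0  1 -2 -3 -2  0]
Row reduction gives pivot columns i,ΔT; rank = 2
Pivot set = {i,ΔT}, free = {X1,X2,X3,X4,X5,X6}
RREF:
  r0: [   1    0    2   -2    2   -3   -1   -2]
  r1: [   0    1    0    1   -2   -3   -2    0]
Fix exponent of X4 at 1, X1 at 0, X2 at 0, X3 at 0, X5 at 0, X6 at 0; solve each RREF row for its pivot's exponent:
  r0: exp(i) + (-3)·1 = 0 ⇒ exp(i) = 3
  r1: exp(ΔT) + (-3)·1 = 0 ⇒ exp(ΔT) = 3
Π_4 = i^3 · ΔT^3 · X4

["3", "3", "0", "0", "0", "1", "0", "0"]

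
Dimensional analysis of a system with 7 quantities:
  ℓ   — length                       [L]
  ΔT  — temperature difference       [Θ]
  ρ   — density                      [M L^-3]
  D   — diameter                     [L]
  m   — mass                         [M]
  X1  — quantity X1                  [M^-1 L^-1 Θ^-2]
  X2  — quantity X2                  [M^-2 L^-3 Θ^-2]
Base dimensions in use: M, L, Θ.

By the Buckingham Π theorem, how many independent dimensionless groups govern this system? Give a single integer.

Exponent matrix [M,L,Θ] × [ℓ,ΔT,ρ,D,m,X1,X2]:
  M: [ 0  0  1  0  1 -1 -2]
  L: [ 1  0 -3  1  0 -1 -3]
  Θ: [ 0  1  0  0  0 -2 -2]
Row reduction gives pivot columns ℓ,ΔT,ρ; rank = 3
Π count = n − r = 7 − 3 = 4

4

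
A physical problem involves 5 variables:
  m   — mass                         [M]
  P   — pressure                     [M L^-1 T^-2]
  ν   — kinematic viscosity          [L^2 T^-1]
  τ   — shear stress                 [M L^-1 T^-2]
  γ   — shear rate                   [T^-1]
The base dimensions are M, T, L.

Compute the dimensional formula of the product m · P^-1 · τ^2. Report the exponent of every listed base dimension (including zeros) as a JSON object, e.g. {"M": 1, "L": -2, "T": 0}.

Dimensional matrix (M×T×L by m×P×ν×τ×γ):
  M: [ 1  1  0  1  0]
  T: [ 0 -2 -1 -2 -1]
  L: [ 0 -1  2 -1  0]
  [M]: (1)·1+(-1)·1+(2)·1 = 2
  [T]: (1)·0+(-1)·-2+(2)·-2 = -2
  [L]: (1)·0+(-1)·-1+(2)·-1 = -1
⇒ M^2 T^-2 L^-1

{"M": 2, "T": -2, "L": -1}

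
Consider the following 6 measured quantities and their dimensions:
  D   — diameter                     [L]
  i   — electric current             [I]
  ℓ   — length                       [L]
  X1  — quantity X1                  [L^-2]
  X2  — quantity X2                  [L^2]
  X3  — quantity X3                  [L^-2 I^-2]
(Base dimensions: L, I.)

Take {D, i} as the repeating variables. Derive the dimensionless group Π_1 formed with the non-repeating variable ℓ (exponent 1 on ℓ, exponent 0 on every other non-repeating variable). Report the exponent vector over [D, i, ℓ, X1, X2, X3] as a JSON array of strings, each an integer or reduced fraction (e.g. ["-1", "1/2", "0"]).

["-1", "0", "1", "0", "0", "0"]

Dimensional matrix (L×I by D×i×ℓ×X1×X2×X3):
  L: [ 1  0  1 -2  2 -2]
  I: [ 0  1  0  0  0 -2]
Echelon form has 2 nonzero rows (pivots: D,i)
Repeat: D,i; free: ℓ,X1,X2,X3
RREF:
  r0: [   1    0    1   -2    2   -2]
  r1: [   0    1    0    0    0   -2]
Fix exponent of ℓ at 1, X1 at 0, X2 at 0, X3 at 0; solve each RREF row for its pivot's exponent:
  r0: exp(D) + (1)·1 = 0 ⇒ exp(D) = -1
  r1: exp(i) + (0)·1 = 0 ⇒ exp(i) = 0
Π_1 = D^-1 · ℓ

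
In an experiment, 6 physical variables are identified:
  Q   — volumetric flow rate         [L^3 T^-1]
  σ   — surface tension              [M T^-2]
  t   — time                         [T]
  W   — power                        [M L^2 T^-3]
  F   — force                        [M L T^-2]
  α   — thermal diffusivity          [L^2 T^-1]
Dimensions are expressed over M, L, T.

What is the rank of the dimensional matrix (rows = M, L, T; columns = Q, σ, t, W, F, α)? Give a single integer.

3

Dimensional matrix (M×L×T by Q×σ×t×W×F×α):
  M: [ 0  1  0  1  1  0]
  L: [ 3  0  0  2  1  2]
  T: [-1 -2  1 -3 -2 -1]
Row reduction gives pivot columns Q,σ,t; rank = 3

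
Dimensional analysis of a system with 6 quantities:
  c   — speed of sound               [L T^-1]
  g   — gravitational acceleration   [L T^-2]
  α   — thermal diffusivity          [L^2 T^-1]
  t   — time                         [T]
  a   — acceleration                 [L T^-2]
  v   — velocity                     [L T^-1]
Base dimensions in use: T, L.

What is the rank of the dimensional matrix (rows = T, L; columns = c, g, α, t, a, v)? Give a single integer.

Dimensional matrix (T×L by c×g×α×t×a×v):
  T: [-1 -2 -1  1 -2 -1]
  L: [ 1  1  2  0  1  1]
Echelon form has 2 nonzero rows (pivots: c,g)

2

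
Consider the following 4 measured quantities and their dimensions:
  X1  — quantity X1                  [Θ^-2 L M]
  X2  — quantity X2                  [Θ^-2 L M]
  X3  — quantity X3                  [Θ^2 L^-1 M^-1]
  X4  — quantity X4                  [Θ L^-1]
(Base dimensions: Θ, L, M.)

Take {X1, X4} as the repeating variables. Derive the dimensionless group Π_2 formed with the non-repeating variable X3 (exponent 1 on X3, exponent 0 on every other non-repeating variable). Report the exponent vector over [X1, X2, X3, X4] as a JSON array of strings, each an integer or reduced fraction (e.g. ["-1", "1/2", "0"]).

Exponent matrix [Θ,L,M] × [X1,X2,X3,X4]:
  Θ: [-2 -2  2  1]
  L: [ 1  1 -1 -1]
  M: [ 1  1 -1  0]
RREF → pivots at {X1,X4} ⇒ r = 2
Repeat: X1,X4; free: X2,X3
RREF:
  r0: [   1    1   -1    0]
  r1: [   0    0    0    1]
  r2: [   0    0    0    0]
Fix exponent of X3 at 1, X2 at 0; solve each RREF row for its pivot's exponent:
  r0: exp(X1) + (-1)·1 = 0 ⇒ exp(X1) = 1
  r1: exp(X4) + (0)·1 = 0 ⇒ exp(X4) = 0
Π_2 = X1 · X3

["1", "0", "1", "0"]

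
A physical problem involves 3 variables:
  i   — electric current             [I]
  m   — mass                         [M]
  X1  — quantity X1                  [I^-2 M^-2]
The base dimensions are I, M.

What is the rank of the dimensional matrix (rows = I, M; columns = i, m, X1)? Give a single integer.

Dimensional matrix (I×M by i×m×X1):
  I: [ 1  0 -2]
  M: [ 0  1 -2]
RREF → pivots at {i,m} ⇒ r = 2

2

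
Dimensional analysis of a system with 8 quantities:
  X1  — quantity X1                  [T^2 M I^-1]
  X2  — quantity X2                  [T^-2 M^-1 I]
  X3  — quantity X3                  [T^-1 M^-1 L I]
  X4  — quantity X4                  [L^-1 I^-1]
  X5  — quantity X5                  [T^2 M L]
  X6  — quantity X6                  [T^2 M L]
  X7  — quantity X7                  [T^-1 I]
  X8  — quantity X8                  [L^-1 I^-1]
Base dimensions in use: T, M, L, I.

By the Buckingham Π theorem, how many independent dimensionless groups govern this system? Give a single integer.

Write exponents as rows T,M,L,I / cols X1,X2,X3,X4,X5,X6,X7,X8:
  T: [ 2 -2 -1  0  2  2 -1  0]
  M: [ 1 -1 -1  0  1  1  0  0]
  L: [ 0  0  1 -1  1  1  0 -1]
  I: [-1  1  1 -1  0  0  1 -1]
RREF → pivots at {X1,X3,X4} ⇒ r = 3
8 vars − rank 3 = 5 Π groups

5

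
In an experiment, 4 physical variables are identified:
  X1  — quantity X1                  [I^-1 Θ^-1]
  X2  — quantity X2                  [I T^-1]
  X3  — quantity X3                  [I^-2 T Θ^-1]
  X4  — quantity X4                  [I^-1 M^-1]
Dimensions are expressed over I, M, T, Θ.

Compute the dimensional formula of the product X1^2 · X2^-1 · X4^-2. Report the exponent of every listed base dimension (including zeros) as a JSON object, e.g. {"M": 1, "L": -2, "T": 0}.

{"I": -1, "M": 2, "T": 1, "Θ": -2}

Dimensional matrix (I×M×T×Θ by X1×X2×X3×X4):
  I: [-1  1 -2 -1]
  M: [ 0  0  0 -1]
  T: [ 0 -1  1  0]
  Θ: [-1  0 -1  0]
  [I]: (2)·-1+(-1)·1+(-2)·-1 = -1
  [M]: (2)·0+(-1)·0+(-2)·-1 = 2
  [T]: (2)·0+(-1)·-1+(-2)·0 = 1
  [Θ]: (2)·-1+(-1)·0+(-2)·0 = -2
⇒ I^-1 M^2 T Θ^-2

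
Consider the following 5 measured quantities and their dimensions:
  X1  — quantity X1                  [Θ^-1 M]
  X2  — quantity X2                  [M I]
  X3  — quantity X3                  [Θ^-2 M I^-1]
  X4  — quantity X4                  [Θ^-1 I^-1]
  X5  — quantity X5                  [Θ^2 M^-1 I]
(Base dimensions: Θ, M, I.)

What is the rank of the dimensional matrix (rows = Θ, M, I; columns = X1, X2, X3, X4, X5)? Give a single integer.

Write exponents as rows Θ,M,I / cols X1,X2,X3,X4,X5:
  Θ: [-1  0 -2 -1  2]
  M: [ 1  1  1  0 -1]
  I: [ 0  1 -1 -1  1]
Echelon form has 2 nonzero rows (pivots: X1,X2)

2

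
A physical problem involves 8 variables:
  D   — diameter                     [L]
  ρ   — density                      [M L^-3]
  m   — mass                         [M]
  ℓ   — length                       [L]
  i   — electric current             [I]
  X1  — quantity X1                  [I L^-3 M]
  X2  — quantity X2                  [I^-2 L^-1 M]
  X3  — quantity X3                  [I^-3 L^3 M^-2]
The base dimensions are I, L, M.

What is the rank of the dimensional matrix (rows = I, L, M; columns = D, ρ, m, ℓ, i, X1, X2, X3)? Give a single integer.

Write exponents as rows I,L,M / cols D,ρ,m,ℓ,i,X1,X2,X3:
  I: [ 0  0  0  0  1  1 -2 -3]
  L: [ 1 -3  0  1  0 -3 -1  3]
  M: [ 0  1  1  0  0  1  1 -2]
RREF → pivots at {D,ρ,i} ⇒ r = 3

3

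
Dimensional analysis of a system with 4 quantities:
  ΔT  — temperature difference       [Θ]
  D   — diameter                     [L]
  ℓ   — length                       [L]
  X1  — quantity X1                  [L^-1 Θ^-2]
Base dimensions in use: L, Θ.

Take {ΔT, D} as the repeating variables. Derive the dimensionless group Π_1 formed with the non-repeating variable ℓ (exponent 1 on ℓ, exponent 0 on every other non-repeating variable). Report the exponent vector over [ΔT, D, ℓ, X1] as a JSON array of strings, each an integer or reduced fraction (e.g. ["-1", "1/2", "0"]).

Dimensional matrix (L×Θ by ΔT×D×ℓ×X1):
  L: [ 0  1  1 -1]
  Θ: [ 1  0  0 -2]
Echelon form has 2 nonzero rows (pivots: ΔT,D)
Pivot set = {ΔT,D}, free = {ℓ,X1}
RREF:
  r0: [   1    0    0   -2]
  r1: [   0    1    1   -1]
Fix exponent of ℓ at 1, X1 at 0; solve each RREF row for its pivot's exponent:
  r0: exp(ΔT) + (0)·1 = 0 ⇒ exp(ΔT) = 0
  r1: exp(D) + (1)·1 = 0 ⇒ exp(D) = -1
Π_1 = D^-1 · ℓ

["0", "-1", "1", "0"]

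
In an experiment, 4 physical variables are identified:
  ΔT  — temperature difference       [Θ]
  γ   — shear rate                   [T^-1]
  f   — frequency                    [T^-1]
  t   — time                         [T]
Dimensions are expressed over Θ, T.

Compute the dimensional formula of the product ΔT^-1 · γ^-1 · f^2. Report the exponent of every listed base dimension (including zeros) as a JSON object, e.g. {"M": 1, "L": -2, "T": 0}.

Write exponents as rows Θ,T / cols ΔT,γ,f,t:
  Θ: [ 1  0  0  0]
  T: [ 0 -1 -1  1]
  [Θ]: (-1)·1+(-1)·0+(2)·0 = -1
  [T]: (-1)·0+(-1)·-1+(2)·-1 = -1
⇒ Θ^-1 T^-1

{"Θ": -1, "T": -1}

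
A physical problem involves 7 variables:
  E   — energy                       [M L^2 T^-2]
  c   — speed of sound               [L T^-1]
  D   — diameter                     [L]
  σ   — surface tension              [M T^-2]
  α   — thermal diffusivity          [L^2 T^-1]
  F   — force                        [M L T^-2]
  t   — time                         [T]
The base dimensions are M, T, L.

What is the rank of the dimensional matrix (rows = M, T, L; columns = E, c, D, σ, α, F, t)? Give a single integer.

Dimensional matrix (M×T×L by E×c×D×σ×α×F×t):
  M: [ 1  0  0  1  0  1  0]
  T: [-2 -1  0 -2 -1 -2  1]
  L: [ 2  1  1  0  2  1  0]
Echelon form has 3 nonzero rows (pivots: E,c,D)

3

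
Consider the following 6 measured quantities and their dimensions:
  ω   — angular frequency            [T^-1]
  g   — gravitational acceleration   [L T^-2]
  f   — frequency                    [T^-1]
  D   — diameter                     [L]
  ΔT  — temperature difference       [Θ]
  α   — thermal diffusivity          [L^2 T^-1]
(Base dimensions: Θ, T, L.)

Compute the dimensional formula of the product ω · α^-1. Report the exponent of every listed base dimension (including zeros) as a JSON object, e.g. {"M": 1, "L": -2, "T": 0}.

Dimensional matrix (Θ×T×L by ω×g×f×D×ΔT×α):
  Θ: [ 0  0  0  0  1  0]
  T: [-1 -2 -1  0  0 -1]
  L: [ 0  1  0  1  0  2]
  [Θ]: (1)·0+(-1)·0 = 0
  [T]: (1)·-1+(-1)·-1 = 0
  [L]: (1)·0+(-1)·2 = -2
⇒ L^-2

{"Θ": 0, "T": 0, "L": -2}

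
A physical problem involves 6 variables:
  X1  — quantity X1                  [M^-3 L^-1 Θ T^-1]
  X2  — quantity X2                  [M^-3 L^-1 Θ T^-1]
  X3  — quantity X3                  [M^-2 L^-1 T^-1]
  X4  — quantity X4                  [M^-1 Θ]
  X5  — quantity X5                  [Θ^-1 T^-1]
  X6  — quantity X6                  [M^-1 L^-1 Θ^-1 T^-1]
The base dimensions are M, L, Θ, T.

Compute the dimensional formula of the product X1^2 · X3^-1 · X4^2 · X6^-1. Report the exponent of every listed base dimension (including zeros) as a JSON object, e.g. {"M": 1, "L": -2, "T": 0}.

{"M": -5, "L": 0, "Θ": 5, "T": 0}

Exponent matrix [M,L,Θ,T] × [X1,X2,X3,X4,X5,X6]:
  M: [-3 -3 -2 -1  0 -1]
  L: [-1 -1 -1  0  0 -1]
  Θ: [ 1  1  0  1 -1 -1]
  T: [-1 -1 -1  0 -1 -1]
  [M]: (2)·-3+(-1)·-2+(2)·-1+(-1)·-1 = -5
  [L]: (2)·-1+(-1)·-1+(2)·0+(-1)·-1 = 0
  [Θ]: (2)·1+(-1)·0+(2)·1+(-1)·-1 = 5
  [T]: (2)·-1+(-1)·-1+(2)·0+(-1)·-1 = 0
⇒ M^-5 Θ^5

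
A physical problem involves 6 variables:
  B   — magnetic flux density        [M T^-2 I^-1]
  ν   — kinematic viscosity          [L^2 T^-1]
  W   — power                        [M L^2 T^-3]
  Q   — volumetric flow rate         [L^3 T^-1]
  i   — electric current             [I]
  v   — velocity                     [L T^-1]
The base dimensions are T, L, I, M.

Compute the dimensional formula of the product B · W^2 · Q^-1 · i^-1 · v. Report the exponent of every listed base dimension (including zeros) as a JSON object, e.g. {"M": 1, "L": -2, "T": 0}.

Exponent matrix [T,L,I,M] × [B,ν,W,Q,i,v]:
  T: [-2 -1 -3 -1  0 -1]
  L: [ 0  2  2  3  0  1]
  I: [-1  0  0  0  1  0]
  M: [ 1  0  1  0  0  0]
  [T]: (1)·-2+(2)·-3+(-1)·-1+(-1)·0+(1)·-1 = -8
  [L]: (1)·0+(2)·2+(-1)·3+(-1)·0+(1)·1 = 2
  [I]: (1)·-1+(2)·0+(-1)·0+(-1)·1+(1)·0 = -2
  [M]: (1)·1+(2)·1+(-1)·0+(-1)·0+(1)·0 = 3
⇒ T^-8 L^2 I^-2 M^3

{"T": -8, "L": 2, "I": -2, "M": 3}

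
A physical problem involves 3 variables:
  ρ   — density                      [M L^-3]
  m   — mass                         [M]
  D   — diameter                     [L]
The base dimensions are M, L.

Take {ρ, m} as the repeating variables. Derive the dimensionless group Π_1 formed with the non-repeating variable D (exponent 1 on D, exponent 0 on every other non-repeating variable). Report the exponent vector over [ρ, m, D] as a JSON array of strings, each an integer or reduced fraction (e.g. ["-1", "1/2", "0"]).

Write exponents as rows M,L / cols ρ,m,D:
  M: [ 1  1  0]
  L: [-3  0  1]
RREF → pivots at {ρ,m} ⇒ r = 2
Pivot set = {ρ,m}, free = {D}
RREF:
  r0: [   1    0 -1/3]
  r1: [   0    1  1/3]
Fix exponent of D at 1; solve each RREF row for its pivot's exponent:
  r0: exp(ρ) + (-1/3)·1 = 0 ⇒ exp(ρ) = 1/3
  r1: exp(m) + (1/3)·1 = 0 ⇒ exp(m) = -1/3
Π_1 = ρ^(1/3) · m^(-1/3) · D

["1/3", "-1/3", "1"]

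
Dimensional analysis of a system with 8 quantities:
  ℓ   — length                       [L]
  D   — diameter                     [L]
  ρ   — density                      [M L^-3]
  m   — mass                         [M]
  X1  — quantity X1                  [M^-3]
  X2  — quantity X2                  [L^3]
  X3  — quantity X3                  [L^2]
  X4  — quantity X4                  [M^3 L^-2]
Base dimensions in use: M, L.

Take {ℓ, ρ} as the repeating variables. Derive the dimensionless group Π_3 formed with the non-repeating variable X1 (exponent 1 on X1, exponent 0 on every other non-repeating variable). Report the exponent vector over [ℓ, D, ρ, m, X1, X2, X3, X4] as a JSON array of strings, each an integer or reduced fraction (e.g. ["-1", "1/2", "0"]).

["9", "0", "3", "0", "1", "0", "0", "0"]

Dimensional matrix (M×L by ℓ×D×ρ×m×X1×X2×X3×X4):
  M: [ 0  0  1  1 -3  0  0  3]
  L: [ 1  1 -3  0  0  3  2 -2]
RREF → pivots at {ℓ,ρ} ⇒ r = 2
Pivot set = {ℓ,ρ}, free = {D,m,X1,X2,X3,X4}
RREF:
  r0: [   1    1    0    3   -9    3    2    7]
  r1: [   0    0    1    1   -3    0    0    3]
Fix exponent of X1 at 1, D at 0, m at 0, X2 at 0, X3 at 0, X4 at 0; solve each RREF row for its pivot's exponent:
  r0: exp(ℓ) + (-9)·1 = 0 ⇒ exp(ℓ) = 9
  r1: exp(ρ) + (-3)·1 = 0 ⇒ exp(ρ) = 3
Π_3 = ℓ^9 · ρ^3 · X1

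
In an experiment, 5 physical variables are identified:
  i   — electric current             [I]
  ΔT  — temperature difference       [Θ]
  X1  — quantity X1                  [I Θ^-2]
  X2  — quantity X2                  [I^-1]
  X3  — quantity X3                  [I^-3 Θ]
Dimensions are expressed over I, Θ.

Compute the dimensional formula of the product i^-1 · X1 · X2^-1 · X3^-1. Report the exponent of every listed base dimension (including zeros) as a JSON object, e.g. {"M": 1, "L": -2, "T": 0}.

{"I": 4, "Θ": -3}

Exponent matrix [I,Θ] × [i,ΔT,X1,X2,X3]:
  I: [ 1  0  1 -1 -3]
  Θ: [ 0  1 -2  0  1]
  [I]: (-1)·1+(1)·1+(-1)·-1+(-1)·-3 = 4
  [Θ]: (-1)·0+(1)·-2+(-1)·0+(-1)·1 = -3
⇒ I^4 Θ^-3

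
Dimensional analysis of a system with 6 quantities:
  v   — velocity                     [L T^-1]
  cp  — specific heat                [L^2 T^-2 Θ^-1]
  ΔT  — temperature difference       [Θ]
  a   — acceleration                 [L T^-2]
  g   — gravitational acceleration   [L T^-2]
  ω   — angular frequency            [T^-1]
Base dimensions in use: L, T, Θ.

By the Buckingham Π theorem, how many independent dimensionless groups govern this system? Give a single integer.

3

Exponent matrix [L,T,Θ] × [v,cp,ΔT,a,g,ω]:
  L: [ 1  2  0  1  1  0]
  T: [-1 -2  0 -2 -2 -1]
  Θ: [ 0 -1  1  0  0  0]
RREF → pivots at {v,cp,a} ⇒ r = 3
6 vars − rank 3 = 3 Π groups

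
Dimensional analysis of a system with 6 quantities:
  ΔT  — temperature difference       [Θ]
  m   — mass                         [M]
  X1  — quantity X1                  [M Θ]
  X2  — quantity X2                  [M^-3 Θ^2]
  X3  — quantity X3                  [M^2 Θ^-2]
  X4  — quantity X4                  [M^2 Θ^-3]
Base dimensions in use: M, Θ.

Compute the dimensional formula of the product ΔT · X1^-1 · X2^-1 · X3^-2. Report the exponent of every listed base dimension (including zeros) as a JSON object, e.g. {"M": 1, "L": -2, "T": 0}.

Dimensional matrix (M×Θ by ΔT×m×X1×X2×X3×X4):
  M: [ 0  1  1 -3  2  2]
  Θ: [ 1  0  1  2 -2 -3]
  [M]: (1)·0+(-1)·1+(-1)·-3+(-2)·2 = -2
  [Θ]: (1)·1+(-1)·1+(-1)·2+(-2)·-2 = 2
⇒ M^-2 Θ^2

{"M": -2, "Θ": 2}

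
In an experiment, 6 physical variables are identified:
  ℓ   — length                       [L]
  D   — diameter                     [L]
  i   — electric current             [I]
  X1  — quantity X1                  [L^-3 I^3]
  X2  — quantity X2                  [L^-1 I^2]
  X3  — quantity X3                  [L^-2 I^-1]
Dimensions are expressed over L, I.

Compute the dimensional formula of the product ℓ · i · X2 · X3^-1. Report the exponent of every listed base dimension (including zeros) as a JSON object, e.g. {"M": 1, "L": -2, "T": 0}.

{"L": 2, "I": 4}

Dimensional matrix (L×I by ℓ×D×i×X1×X2×X3):
  L: [ 1  1  0 -3 -1 -2]
  I: [ 0  0  1  3  2 -1]
  [L]: (1)·1+(1)·0+(1)·-1+(-1)·-2 = 2
  [I]: (1)·0+(1)·1+(1)·2+(-1)·-1 = 4
⇒ L^2 I^4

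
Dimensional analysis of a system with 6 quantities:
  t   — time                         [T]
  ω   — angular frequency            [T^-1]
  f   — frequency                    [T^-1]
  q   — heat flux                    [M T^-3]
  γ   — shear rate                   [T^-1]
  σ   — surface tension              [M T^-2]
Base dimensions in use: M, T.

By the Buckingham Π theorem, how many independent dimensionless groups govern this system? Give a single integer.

4

Exponent matrix [M,T] × [t,ω,f,q,γ,σ]:
  M: [ 0  0  0  1  0  1]
  T: [ 1 -1 -1 -3 -1 -2]
RREF → pivots at {t,q} ⇒ r = 2
n=6, r=2 ⇒ 4 dimensionless groups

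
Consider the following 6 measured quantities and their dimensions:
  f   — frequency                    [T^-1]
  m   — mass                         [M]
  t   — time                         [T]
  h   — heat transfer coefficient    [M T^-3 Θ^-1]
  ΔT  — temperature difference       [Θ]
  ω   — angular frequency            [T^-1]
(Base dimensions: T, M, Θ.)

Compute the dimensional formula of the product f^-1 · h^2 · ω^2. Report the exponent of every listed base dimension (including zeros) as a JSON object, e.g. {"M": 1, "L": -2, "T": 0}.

{"T": -7, "M": 2, "Θ": -2}

Dimensional matrix (T×M×Θ by f×m×t×h×ΔT×ω):
  T: [-1  0  1 -3  0 -1]
  M: [ 0  1  0  1  0  0]
  Θ: [ 0  0  0 -1  1  0]
  [T]: (-1)·-1+(2)·-3+(2)·-1 = -7
  [M]: (-1)·0+(2)·1+(2)·0 = 2
  [Θ]: (-1)·0+(2)·-1+(2)·0 = -2
⇒ T^-7 M^2 Θ^-2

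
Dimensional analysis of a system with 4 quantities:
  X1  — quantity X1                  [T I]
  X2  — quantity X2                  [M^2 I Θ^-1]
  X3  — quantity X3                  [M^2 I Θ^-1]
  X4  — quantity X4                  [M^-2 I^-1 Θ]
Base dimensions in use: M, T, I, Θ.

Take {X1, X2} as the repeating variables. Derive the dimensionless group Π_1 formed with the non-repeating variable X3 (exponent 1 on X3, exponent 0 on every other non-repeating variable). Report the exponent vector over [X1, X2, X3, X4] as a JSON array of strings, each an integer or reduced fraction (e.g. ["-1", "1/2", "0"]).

["0", "-1", "1", "0"]

Exponent matrix [M,T,I,Θ] × [X1,X2,X3,X4]:
  M: [ 0  2  2 -2]
  T: [ 1  0  0  0]
  I: [ 1  1  1 -1]
  Θ: [ 0 -1 -1  1]
Echelon form has 2 nonzero rows (pivots: X1,X2)
Pivot set = {X1,X2}, free = {X3,X4}
RREF:
  r0: [   1    0    0    0]
  r1: [   0    1    1   -1]
  r2: [   0    0    0    0]
  r3: [   0    0    0    0]
Fix exponent of X3 at 1, X4 at 0; solve each RREF row for its pivot's exponent:
  r0: exp(X1) + (0)·1 = 0 ⇒ exp(X1) = 0
  r1: exp(X2) + (1)·1 = 0 ⇒ exp(X2) = -1
Π_1 = X2^-1 · X3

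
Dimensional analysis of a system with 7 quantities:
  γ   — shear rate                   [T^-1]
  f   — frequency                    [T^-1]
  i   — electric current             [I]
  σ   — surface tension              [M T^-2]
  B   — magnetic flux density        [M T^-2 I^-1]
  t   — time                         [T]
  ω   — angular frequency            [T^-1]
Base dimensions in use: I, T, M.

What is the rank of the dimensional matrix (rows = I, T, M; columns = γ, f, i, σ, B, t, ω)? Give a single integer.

Write exponents as rows I,T,M / cols γ,f,i,σ,B,t,ω:
  I: [ 0  0  1  0 -1  0  0]
  T: [-1 -1  0 -2 -2  1 -1]
  M: [ 0  0  0  1  1  0  0]
RREF → pivots at {γ,i,σ} ⇒ r = 3

3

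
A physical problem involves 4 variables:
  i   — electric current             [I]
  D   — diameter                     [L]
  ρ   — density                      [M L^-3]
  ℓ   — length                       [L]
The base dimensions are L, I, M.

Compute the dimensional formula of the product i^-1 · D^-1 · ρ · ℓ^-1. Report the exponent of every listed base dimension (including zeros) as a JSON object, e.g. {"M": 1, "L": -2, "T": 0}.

{"L": -5, "I": -1, "M": 1}

Exponent matrix [L,I,M] × [i,D,ρ,ℓ]:
  L: [ 0  1 -3  1]
  I: [ 1  0  0  0]
  M: [ 0  0  1  0]
  [L]: (-1)·0+(-1)·1+(1)·-3+(-1)·1 = -5
  [I]: (-1)·1+(-1)·0+(1)·0+(-1)·0 = -1
  [M]: (-1)·0+(-1)·0+(1)·1+(-1)·0 = 1
⇒ L^-5 I^-1 M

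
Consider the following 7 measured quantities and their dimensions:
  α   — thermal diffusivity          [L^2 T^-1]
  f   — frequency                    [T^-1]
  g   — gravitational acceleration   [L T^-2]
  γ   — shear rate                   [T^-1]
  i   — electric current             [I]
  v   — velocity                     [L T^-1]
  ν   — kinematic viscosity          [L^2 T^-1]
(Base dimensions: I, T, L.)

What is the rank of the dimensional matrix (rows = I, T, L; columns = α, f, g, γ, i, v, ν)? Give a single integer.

Exponent matrix [I,T,L] × [α,f,g,γ,i,v,ν]:
  I: [ 0  0  0  0  1  0  0]
  T: [-1 -1 -2 -1  0 -1 -1]
  L: [ 2  0  1  0  0  1  2]
Echelon form has 3 nonzero rows (pivots: α,f,i)

3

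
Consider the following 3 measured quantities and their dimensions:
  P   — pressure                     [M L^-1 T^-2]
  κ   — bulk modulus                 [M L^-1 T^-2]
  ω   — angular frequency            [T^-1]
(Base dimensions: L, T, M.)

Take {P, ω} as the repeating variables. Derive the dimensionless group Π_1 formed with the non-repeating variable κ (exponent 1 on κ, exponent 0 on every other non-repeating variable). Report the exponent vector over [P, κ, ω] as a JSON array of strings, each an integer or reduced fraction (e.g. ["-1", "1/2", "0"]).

["-1", "1", "0"]

Write exponents as rows L,T,M / cols P,κ,ω:
  L: [-1 -1  0]
  T: [-2 -2 -1]
  M: [ 1  1  0]
Echelon form has 2 nonzero rows (pivots: P,ω)
Repeat: P,ω; free: κ
RREF:
  r0: [   1    1    0]
  r1: [   0    0    1]
  r2: [   0    0    0]
Fix exponent of κ at 1; solve each RREF row for its pivot's exponent:
  r0: exp(P) + (1)·1 = 0 ⇒ exp(P) = -1
  r1: exp(ω) + (0)·1 = 0 ⇒ exp(ω) = 0
Π_1 = P^-1 · κ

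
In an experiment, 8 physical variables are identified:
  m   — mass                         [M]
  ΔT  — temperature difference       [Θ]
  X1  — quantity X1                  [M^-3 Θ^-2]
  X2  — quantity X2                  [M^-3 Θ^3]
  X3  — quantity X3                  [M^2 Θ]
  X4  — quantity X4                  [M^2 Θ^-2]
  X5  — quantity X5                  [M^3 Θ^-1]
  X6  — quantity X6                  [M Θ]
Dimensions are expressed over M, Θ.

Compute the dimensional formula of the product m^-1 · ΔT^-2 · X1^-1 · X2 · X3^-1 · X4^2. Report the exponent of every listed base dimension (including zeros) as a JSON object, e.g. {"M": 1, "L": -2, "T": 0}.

{"M": 1, "Θ": -2}

Dimensional matrix (M×Θ by m×ΔT×X1×X2×X3×X4×X5×X6):
  M: [ 1  0 -3 -3  2  2  3  1]
  Θ: [ 0  1 -2  3  1 -2 -1  1]
  [M]: (-1)·1+(-2)·0+(-1)·-3+(1)·-3+(-1)·2+(2)·2 = 1
  [Θ]: (-1)·0+(-2)·1+(-1)·-2+(1)·3+(-1)·1+(2)·-2 = -2
⇒ M Θ^-2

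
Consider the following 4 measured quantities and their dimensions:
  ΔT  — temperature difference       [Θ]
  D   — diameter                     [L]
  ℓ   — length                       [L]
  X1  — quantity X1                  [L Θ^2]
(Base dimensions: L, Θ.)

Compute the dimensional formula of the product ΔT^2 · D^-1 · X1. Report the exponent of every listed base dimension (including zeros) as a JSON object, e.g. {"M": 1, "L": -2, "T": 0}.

{"L": 0, "Θ": 4}

Dimensional matrix (L×Θ by ΔT×D×ℓ×X1):
  L: [ 0  1  1  1]
  Θ: [ 1  0  0  2]
  [L]: (2)·0+(-1)·1+(1)·1 = 0
  [Θ]: (2)·1+(-1)·0+(1)·2 = 4
⇒ Θ^4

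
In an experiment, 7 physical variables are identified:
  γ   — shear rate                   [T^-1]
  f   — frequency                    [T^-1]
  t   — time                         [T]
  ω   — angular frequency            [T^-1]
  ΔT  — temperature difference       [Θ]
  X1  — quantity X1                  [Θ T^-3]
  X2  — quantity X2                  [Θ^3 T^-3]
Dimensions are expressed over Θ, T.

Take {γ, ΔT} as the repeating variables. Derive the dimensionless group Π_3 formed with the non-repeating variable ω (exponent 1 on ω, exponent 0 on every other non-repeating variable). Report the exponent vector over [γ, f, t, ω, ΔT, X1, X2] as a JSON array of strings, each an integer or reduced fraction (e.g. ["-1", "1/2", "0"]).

["-1", "0", "0", "1", "0", "0", "0"]

Exponent matrix [Θ,T] × [γ,f,t,ω,ΔT,X1,X2]:
  Θ: [ 0  0  0  0  1  1  3]
  T: [-1 -1  1 -1  0 -3 -3]
RREF → pivots at {γ,ΔT} ⇒ r = 2
Pivot set = {γ,ΔT}, free = {f,t,ω,X1,X2}
RREF:
  r0: [   1    1   -1    1    0    3    3]
  r1: [   0    0    0    0    1    1    3]
Fix exponent of ω at 1, f at 0, t at 0, X1 at 0, X2 at 0; solve each RREF row for its pivot's exponent:
  r0: exp(γ) + (1)·1 = 0 ⇒ exp(γ) = -1
  r1: exp(ΔT) + (0)·1 = 0 ⇒ exp(ΔT) = 0
Π_3 = γ^-1 · ω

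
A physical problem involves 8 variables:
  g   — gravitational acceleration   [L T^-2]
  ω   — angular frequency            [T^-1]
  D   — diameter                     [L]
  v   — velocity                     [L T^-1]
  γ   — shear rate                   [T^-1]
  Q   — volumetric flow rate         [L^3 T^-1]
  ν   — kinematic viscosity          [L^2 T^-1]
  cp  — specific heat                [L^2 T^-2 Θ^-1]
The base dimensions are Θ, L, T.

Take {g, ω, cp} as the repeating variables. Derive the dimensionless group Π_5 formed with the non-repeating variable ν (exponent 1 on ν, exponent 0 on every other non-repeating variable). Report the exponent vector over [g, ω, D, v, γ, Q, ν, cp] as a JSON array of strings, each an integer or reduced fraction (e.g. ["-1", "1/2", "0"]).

["-2", "3", "0", "0", "0", "0", "1", "0"]

Write exponents as rows Θ,L,T / cols g,ω,D,v,γ,Q,ν,cp:
  Θ: [ 0  0  0  0  0  0  0 -1]
  L: [ 1  0  1  1  0  3  2  2]
  T: [-2 -1  0 -1 -1 -1 -1 -2]
Row reduction gives pivot columns g,ω,cp; rank = 3
Pivot set = {g,ω,cp}, free = {D,v,γ,Q,ν}
RREF:
  r0: [   1    0    1    1    0    3    2    0]
  r1: [   0    1   -2   -1    1   -5   -3    0]
  r2: [   0    0    0    0    0    0    0    1]
Fix exponent of ν at 1, D at 0, v at 0, γ at 0, Q at 0; solve each RREF row for its pivot's exponent:
  r0: exp(g) + (2)·1 = 0 ⇒ exp(g) = -2
  r1: exp(ω) + (-3)·1 = 0 ⇒ exp(ω) = 3
  r2: exp(cp) + (0)·1 = 0 ⇒ exp(cp) = 0
Π_5 = g^-2 · ω^3 · ν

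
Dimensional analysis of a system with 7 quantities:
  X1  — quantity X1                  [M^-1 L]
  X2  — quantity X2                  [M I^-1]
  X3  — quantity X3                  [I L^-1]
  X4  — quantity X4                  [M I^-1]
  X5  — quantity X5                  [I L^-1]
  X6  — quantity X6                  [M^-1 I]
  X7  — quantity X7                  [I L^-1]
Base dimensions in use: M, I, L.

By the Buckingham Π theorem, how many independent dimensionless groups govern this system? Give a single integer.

Dimensional matrix (M×I×L by X1×X2×X3×X4×X5×X6×X7):
  M: [-1  1  0  1  0 -1  0]
  I: [ 0 -1  1 -1  1  1  1]
  L: [ 1  0 -1  0 -1  0 -1]
Echelon form has 2 nonzero rows (pivots: X1,X2)
n=7, r=2 ⇒ 5 dimensionless groups

5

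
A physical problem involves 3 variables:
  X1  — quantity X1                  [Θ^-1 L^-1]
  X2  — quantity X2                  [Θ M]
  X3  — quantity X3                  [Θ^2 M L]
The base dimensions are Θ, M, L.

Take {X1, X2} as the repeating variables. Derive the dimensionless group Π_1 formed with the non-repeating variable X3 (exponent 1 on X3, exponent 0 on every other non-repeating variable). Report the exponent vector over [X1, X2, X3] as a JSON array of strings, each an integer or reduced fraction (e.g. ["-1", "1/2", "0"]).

Exponent matrix [Θ,M,L] × [X1,X2,X3]:
  Θ: [-1  1  2]
  M: [ 0  1  1]
  L: [-1  0  1]
Echelon form has 2 nonzero rows (pivots: X1,X2)
Pivot set = {X1,X2}, free = {X3}
RREF:
  r0: [   1    0   -1]
  r1: [   0    1    1]
  r2: [   0    0    0]
Fix exponent of X3 at 1; solve each RREF row for its pivot's exponent:
  r0: exp(X1) + (-1)·1 = 0 ⇒ exp(X1) = 1
  r1: exp(X2) + (1)·1 = 0 ⇒ exp(X2) = -1
Π_1 = X1 · X2^-1 · X3

["1", "-1", "1"]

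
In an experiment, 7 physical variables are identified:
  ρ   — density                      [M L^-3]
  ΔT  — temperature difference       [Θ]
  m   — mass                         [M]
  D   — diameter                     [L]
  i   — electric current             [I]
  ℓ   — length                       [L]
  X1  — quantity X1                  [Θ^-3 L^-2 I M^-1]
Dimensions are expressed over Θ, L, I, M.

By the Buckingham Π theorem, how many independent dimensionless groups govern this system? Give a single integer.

Dimensional matrix (Θ×L×I×M by ρ×ΔT×m×D×i×ℓ×X1):
  Θ: [ 0  1  0  0  0  0 -3]
  L: [-3  0  0  1  0  1 -2]
  I: [ 0  0  0  0  1  0  1]
  M: [ 1  0  1  0  0  0 -1]
RREF → pivots at {ρ,ΔT,m,i} ⇒ r = 4
7 vars − rank 4 = 3 Π groups

3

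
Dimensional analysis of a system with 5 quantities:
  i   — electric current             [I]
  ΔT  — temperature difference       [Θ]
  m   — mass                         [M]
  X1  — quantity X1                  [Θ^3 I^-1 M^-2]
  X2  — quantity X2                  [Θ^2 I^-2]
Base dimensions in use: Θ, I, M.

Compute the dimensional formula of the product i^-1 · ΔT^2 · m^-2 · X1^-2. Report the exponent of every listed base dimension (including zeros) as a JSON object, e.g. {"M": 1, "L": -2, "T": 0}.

Exponent matrix [Θ,I,M] × [i,ΔT,m,X1,X2]:
  Θ: [ 0  1  0  3  2]
  I: [ 1  0  0 -1 -2]
  M: [ 0  0  1 -2  0]
  [Θ]: (-1)·0+(2)·1+(-2)·0+(-2)·3 = -4
  [I]: (-1)·1+(2)·0+(-2)·0+(-2)·-1 = 1
  [M]: (-1)·0+(2)·0+(-2)·1+(-2)·-2 = 2
⇒ Θ^-4 I M^2

{"Θ": -4, "I": 1, "M": 2}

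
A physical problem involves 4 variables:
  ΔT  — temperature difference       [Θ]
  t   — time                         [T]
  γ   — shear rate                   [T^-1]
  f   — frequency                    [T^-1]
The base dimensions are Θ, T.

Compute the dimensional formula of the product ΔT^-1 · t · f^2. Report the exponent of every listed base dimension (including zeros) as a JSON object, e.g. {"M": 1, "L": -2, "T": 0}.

{"Θ": -1, "T": -1}

Dimensional matrix (Θ×T by ΔT×t×γ×f):
  Θ: [ 1  0  0  0]
  T: [ 0  1 -1 -1]
  [Θ]: (-1)·1+(1)·0+(2)·0 = -1
  [T]: (-1)·0+(1)·1+(2)·-1 = -1
⇒ Θ^-1 T^-1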